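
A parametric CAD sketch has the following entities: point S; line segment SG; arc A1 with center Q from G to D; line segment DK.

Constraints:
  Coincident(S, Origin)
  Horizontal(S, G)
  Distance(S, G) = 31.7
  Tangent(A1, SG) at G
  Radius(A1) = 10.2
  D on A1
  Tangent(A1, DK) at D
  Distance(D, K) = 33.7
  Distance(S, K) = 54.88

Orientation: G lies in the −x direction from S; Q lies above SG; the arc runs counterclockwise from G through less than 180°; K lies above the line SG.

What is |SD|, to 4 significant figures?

25.40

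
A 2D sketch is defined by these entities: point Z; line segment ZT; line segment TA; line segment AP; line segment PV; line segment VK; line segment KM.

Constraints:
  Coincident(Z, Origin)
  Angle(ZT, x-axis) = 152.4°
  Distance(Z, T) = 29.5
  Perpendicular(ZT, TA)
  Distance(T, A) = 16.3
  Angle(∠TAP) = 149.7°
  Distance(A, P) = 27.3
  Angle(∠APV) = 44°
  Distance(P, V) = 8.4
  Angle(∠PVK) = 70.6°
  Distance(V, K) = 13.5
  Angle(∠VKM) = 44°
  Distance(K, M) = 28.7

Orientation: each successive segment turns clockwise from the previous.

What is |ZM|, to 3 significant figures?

51.1

Z is at the origin; ZT runs at 152.4° with length 29.5, so T = (-26.1, 13.7). The perpendicularity gives TA at right angles to ZT, so TA runs at 62.4°; with |TA| = 16.3, A = (-18.6, 28.1). ∠TAP = 149.7° gives AP at 32.1° from the x-axis; with |AP| = 27.3, P = (4.54, 42.6). ∠APV = 44.0° gives PV at -104° from the x-axis; with |PV| = 8.4, V = (2.52, 34.5). ∠PVK = 70.6° gives VK at 147° from the x-axis; with |VK| = 13.5, K = (-8.77, 41.9). ∠VKM = 44.0° gives KM at 10.7° from the x-axis; with |KM| = 28.7, M = (19.4, 47.2). Then |ZM| = |M − Z| = 51.1.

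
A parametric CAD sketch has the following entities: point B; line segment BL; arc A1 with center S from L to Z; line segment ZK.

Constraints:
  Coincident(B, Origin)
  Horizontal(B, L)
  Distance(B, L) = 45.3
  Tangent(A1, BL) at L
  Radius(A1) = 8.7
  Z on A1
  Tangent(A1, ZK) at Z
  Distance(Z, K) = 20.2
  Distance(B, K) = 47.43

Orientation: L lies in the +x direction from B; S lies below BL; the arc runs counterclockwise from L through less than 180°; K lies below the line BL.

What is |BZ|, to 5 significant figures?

37.703

Checks: |SZ| = 8.700 ✓; ∠(SZ, ZK) = 90.00° ✓; |ZK| = 20.20 ✓; |BK| = 47.43 ✓.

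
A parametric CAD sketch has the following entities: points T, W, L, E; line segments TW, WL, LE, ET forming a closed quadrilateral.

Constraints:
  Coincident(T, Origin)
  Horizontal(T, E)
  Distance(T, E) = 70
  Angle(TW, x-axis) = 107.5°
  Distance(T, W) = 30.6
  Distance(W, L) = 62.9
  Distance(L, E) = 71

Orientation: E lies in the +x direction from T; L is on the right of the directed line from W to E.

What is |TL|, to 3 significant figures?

32.4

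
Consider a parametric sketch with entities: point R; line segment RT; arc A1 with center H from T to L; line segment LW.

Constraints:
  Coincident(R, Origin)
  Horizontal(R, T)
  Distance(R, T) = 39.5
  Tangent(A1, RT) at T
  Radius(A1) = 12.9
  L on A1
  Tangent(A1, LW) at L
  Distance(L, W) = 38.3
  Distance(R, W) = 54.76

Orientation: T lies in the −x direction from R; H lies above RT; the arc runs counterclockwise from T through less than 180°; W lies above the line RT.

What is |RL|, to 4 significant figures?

29.09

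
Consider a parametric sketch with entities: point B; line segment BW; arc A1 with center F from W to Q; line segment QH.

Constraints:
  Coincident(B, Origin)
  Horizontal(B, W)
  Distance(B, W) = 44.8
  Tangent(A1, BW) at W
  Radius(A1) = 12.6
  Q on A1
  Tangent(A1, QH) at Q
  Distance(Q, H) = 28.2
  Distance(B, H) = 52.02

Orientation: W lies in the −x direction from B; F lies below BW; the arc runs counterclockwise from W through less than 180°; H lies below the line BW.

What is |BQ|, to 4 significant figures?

57.58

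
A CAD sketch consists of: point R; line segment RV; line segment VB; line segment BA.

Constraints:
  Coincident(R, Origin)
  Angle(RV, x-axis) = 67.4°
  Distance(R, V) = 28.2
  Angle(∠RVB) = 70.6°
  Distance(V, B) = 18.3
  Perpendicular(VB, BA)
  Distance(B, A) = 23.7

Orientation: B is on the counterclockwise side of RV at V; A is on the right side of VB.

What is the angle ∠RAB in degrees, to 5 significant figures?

10.071°

R is at the origin; RV runs at 67.4° with length 28.2, so V = 28.2·(cos 67.4°, sin 67.4°) = (10.837, 26.035). ∠RVB = 70.6°, so VB runs at 67.4° + (180° − 70.6°) = 176.80° from the x-axis; with |VB| = 18.3, B = V + 18.3·(cos 176.80°, sin 176.80°) = (-7.4343, 27.056). VB is perpendicular to BA; with |BA| = 23.7 on the right of VB, A = B + 23.7·(0.055822, 0.99844) = (-6.1114, 50.719). Then cos ∠RAB = AR·AB / (|AR||AB|), giving 10.071°.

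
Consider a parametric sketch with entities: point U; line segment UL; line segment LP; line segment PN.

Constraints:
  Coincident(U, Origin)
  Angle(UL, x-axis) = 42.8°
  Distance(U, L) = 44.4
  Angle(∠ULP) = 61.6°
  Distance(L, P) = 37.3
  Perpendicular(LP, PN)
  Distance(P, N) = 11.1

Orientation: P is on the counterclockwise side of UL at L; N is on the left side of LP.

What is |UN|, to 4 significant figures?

32.30

U is at the origin; UL runs at 42.8° with length 44.4, so L = 44.4·(cos 42.8°, sin 42.8°) = (32.58, 30.17). ∠ULP = 61.6°, so LP runs at 42.8° + (180° − 61.6°) = 161.2° from the x-axis; with |LP| = 37.3, P = L + 37.3·(cos 161.2°, sin 161.2°) = (-2.732, 42.19). The perpendicularity gives PN at right angles to LP; with |PN| = 11.1 on the left of LP, N = P + 11.1·(-0.3223, -0.9466) = (-6.310, 31.68). Then |UN| = |N − U| = 32.30.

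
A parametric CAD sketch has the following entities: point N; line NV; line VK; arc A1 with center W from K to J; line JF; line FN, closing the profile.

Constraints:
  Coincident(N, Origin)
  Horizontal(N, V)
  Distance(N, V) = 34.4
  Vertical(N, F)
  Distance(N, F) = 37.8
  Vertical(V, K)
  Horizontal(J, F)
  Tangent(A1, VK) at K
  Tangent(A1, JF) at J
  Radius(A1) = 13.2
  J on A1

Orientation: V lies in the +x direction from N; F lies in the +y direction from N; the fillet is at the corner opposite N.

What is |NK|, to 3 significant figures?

42.3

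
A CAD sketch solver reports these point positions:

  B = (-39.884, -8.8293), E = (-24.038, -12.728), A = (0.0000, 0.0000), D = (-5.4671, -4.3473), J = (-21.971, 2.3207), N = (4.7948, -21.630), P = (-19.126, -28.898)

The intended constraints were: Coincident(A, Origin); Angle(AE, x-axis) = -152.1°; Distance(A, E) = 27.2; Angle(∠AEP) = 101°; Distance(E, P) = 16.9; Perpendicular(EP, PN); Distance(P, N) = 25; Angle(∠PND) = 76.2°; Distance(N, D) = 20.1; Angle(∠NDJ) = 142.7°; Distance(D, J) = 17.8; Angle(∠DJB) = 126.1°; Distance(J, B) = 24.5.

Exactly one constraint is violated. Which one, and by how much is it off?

Distance(J, B) = 24.5 — off by 3.40.

A = (0.00, 0.00) ✓; AE at -152.1° ✓; |AE| = 27.20 ✓; ∠AEP = 101.0° ✓; |EP| = 16.90 ✓; ∠(EP, PN) = 90.00° ✓; |PN| = 25.00 ✓; ∠PND = 76.20° ✓; |ND| = 20.10 ✓; ∠NDJ = 142.7° ✓; |DJ| = 17.80 ✓; ∠DJB = 126.1° ✓; |JB| = 21.10 ✗.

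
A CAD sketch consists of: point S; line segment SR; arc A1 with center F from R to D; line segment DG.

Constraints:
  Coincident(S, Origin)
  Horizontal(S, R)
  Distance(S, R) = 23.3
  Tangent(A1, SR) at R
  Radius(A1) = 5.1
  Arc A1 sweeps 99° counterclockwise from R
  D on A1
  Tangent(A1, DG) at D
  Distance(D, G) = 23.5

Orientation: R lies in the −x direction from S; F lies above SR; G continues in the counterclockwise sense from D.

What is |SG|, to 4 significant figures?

36.45

S is at the origin; S and R share the same y with |SR| = 23.3 and R on the −x side, so R = (-23.30, 0.000). Since A1 is tangent to SR there, FR ⟂ SR, so F = R + (0, 5.1) = (-23.30, 5.100). On A1, R sits at bearing -90° from F; a 99° counterclockwise sweep puts D at bearing 9°, so D = F + 5.1·(cos 9°, sin 9°) = (-18.26, 5.898). Tangency of A1 to DG means the radius FD is perpendicular to DG, so DG runs along (−sin 9°, cos 9°); with |DG| = 23.5, G = (-21.94, 29.11). Then |SG| = |G − S| = 36.45.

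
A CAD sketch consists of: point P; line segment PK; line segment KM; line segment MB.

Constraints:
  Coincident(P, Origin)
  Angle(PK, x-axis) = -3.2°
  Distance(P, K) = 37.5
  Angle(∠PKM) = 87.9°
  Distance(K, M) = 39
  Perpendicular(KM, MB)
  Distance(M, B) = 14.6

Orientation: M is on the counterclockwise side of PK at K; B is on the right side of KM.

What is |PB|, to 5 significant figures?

64.246

P is at the origin; PK runs at -3.2° with length 37.5, so K = 37.5·(cos -3.2°, sin -3.2°) = (37.442, -2.0933). ∠PKM = 87.9°, so KM runs at -3.2° + (180° − 87.9°) = 88.900° from the x-axis; with |KM| = 39.0, M = K + 39.0·(cos 88.900°, sin 88.900°) = (38.190, 36.900). KM ⟂ MB; with |MB| = 14.6 on the right of KM, B = M + 14.6·(0.99982, -0.019197) = (52.788, 36.619). Then |PB| = |B − P| = 64.246.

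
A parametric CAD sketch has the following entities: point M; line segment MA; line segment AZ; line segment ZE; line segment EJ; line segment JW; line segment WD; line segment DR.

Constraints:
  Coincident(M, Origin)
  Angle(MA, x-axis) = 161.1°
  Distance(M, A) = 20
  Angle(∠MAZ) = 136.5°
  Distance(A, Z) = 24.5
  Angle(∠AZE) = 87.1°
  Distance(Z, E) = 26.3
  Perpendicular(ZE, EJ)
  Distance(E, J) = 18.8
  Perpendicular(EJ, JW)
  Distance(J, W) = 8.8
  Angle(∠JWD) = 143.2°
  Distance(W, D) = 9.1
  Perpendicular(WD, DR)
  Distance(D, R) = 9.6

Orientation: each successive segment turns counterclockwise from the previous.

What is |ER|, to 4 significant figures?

11.79

M is at the origin; MA runs at 161.1° with length 20.0, so A = (-18.92, 6.478). ∠MAZ = 136.5° gives AZ at -155.4° from the x-axis; with |AZ| = 24.5, Z = (-41.20, -3.721). ∠AZE = 87.1° gives ZE at -62.50° from the x-axis; with |ZE| = 26.3, E = (-29.05, -27.05). ZE ⟂ EJ, so EJ runs at 27.50°; with |EJ| = 18.8, J = (-12.38, -18.37). The perpendicularity gives JW at right angles to EJ, so JW runs at 117.5°; with |JW| = 8.8, W = (-16.44, -10.56). ∠JWD = 143.2° gives WD at 154.3° from the x-axis; with |WD| = 9.1, D = (-24.64, -6.616). WD ⟂ DR, so DR runs at -115.7°; with |DR| = 9.6, R = (-28.80, -15.27). Then |ER| = |R − E| = 11.79.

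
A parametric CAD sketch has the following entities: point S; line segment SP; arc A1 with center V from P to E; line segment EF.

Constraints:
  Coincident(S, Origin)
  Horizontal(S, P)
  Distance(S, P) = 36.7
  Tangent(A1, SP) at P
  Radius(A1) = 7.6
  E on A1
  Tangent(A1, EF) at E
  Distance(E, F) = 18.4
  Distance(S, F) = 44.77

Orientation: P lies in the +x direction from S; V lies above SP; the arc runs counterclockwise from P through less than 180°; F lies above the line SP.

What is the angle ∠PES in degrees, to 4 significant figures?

44.01°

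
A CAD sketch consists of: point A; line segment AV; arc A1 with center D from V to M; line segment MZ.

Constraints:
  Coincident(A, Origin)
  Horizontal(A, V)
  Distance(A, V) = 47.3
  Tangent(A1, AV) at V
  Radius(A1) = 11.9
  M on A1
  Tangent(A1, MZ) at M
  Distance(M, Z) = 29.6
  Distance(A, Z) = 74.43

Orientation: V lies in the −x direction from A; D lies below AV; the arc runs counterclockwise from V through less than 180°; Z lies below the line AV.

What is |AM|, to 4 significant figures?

60.00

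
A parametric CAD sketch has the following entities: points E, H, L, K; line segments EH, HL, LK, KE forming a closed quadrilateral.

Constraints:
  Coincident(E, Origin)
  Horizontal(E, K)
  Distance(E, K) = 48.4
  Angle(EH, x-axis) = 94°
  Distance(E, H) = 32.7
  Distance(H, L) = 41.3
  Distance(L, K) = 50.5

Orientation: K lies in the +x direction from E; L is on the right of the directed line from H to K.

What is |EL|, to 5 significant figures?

8.7737

E is at the origin; EK is horizontal with |EK| = 48.4 and K in +x, so K = (48.4, 0). EH runs at 94.0° with |EH| = 32.7, so H = (-2.2810, 32.620). L is determined by |HL| = 41.3 and |LK| = 50.5 together: it lies at the intersection of circle(H, 41.3) and circle(K, 50.5). With |HK| = 60.272, the foot of the radical line on HK is 23.129 from H and the perpendicular offset is √(41.3² − 23.129²) = 34.216. Taking the right-of-HK solution: L = (-1.3503, -8.6692).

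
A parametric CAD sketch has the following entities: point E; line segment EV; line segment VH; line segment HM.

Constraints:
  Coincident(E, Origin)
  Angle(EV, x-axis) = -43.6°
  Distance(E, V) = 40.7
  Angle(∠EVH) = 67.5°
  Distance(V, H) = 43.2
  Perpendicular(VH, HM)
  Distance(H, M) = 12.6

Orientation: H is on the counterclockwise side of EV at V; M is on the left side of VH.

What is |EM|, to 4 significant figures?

37.26

∠EVH = 67.5°, so VH runs at -43.6° + (180° − 67.5°) = 68.90° from the x-axis; with |VH| = 43.2, H = V + 43.2·(cos 68.90°, sin 68.90°) = (45.03, 12.24). The perpendicularity gives HM at right angles to VH; with |HM| = 12.6 on the left of VH, M = H + 12.6·(-0.9330, 0.3600) = (33.27, 16.77). Then |EM| = |M − E| = 37.26.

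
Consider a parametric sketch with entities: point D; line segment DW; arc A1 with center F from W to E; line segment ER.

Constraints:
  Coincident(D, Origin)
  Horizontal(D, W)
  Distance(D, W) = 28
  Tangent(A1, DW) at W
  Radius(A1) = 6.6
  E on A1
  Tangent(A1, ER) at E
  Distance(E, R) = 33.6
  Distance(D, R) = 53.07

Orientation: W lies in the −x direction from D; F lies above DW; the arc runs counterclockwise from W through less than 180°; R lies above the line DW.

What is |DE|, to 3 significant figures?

23.7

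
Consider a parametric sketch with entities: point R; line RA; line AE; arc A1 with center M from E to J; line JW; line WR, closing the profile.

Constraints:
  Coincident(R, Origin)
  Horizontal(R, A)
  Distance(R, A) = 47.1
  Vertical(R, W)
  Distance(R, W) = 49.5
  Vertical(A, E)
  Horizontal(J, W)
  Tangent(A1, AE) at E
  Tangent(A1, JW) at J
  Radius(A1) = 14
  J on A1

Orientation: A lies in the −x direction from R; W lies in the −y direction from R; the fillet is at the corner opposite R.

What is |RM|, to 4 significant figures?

48.54

R and W share the same x with |RW| = 49.5 and W on the −y side, so W = (0.000, -49.50). The virtual corner opposite R is at (-47.10, -49.50). Tangency of A1 to AE means the radius ME is perpendicular to AE and A1 meets JW tangentially, so MJ is at right angles to JW, with radius 14.0, so the center M sits 14.0 in from both sides at M = (-33.10, -35.50). Then |RM| = |M − R| = 48.54.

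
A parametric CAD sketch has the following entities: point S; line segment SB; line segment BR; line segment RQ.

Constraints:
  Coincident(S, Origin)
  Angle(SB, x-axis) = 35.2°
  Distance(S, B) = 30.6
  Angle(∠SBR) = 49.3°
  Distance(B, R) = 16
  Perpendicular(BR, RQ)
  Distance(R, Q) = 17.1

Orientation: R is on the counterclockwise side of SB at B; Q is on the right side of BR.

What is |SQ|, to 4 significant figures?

40.49

∠SBR = 49.3°, so BR runs at 35.2° + (180° − 49.3°) = 165.9° from the x-axis; with |BR| = 16.0, R = B + 16.0·(cos 165.9°, sin 165.9°) = (9.487, 21.54). BR is perpendicular to RQ; with |RQ| = 17.1 on the right of BR, Q = R + 17.1·(0.2436, 0.9699) = (13.65, 38.12). Then |SQ| = |Q − S| = 40.49.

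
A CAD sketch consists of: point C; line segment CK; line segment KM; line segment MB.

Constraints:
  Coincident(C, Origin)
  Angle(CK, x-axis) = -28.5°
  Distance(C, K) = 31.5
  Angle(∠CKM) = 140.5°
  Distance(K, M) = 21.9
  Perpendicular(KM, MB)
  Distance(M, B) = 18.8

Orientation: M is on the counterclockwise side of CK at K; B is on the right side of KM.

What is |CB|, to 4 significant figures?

60.36

C is at the origin; CK runs at -28.5° with length 31.5, so K = 31.5·(cos -28.5°, sin -28.5°) = (27.68, -15.03). ∠CKM = 140.5°, so KM runs at -28.5° + (180° − 140.5°) = 11.00° from the x-axis; with |KM| = 21.9, M = K + 21.9·(cos 11.00°, sin 11.00°) = (49.18, -10.85). KM is perpendicular to MB; with |MB| = 18.8 on the right of KM, B = M + 18.8·(0.1908, -0.9816) = (52.77, -29.31). Then |CB| = |B − C| = 60.36.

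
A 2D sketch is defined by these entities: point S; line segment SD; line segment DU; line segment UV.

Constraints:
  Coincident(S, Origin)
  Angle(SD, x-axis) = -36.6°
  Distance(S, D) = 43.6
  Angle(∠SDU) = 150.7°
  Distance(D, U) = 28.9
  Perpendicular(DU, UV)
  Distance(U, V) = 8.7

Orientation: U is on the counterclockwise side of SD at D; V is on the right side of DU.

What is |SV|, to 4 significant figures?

73.35

S is at the origin; SD runs at -36.6° with length 43.6, so D = 43.6·(cos -36.6°, sin -36.6°) = (35.00, -26.00). ∠SDU = 150.7°, so DU runs at -36.6° + (180° − 150.7°) = -7.300° from the x-axis; with |DU| = 28.9, U = D + 28.9·(cos -7.300°, sin -7.300°) = (63.67, -29.67). The perpendicularity gives UV at right angles to DU; with |UV| = 8.7 on the right of DU, V = U + 8.7·(-0.1271, -0.9919) = (62.56, -38.30). Then |SV| = |V − S| = 73.35.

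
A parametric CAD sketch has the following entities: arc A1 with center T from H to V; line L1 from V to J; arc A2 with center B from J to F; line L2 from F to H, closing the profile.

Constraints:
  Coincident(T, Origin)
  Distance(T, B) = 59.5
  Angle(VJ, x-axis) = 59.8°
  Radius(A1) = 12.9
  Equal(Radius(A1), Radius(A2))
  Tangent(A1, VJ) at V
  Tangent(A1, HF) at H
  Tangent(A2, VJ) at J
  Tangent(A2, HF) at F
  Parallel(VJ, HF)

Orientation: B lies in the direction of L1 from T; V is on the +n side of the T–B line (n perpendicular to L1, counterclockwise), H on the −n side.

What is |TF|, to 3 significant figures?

60.9

The slot axis is L1's direction at 59.8°, so u = (cos 59.8°, sin 59.8°) = (0.503, 0.864) and n = (−sin 59.8°, cos 59.8°) = (-0.864, 0.503). T is at the origin and B lies 59.5 along u from T, so B = 59.5·u = (29.9, 51.4). Tangency of A1 to both parallel lines with radius 12.9 puts V and H at T ± 12.9·n: V = (-11.1, 6.49), H = (11.1, -6.49). Equal radii place J and F the same way about B: J = B + 12.9·n = (18.8, 57.9), F = B − 12.9·n = (41.1, 44.9). Then |TF| = |F − T| = 60.9.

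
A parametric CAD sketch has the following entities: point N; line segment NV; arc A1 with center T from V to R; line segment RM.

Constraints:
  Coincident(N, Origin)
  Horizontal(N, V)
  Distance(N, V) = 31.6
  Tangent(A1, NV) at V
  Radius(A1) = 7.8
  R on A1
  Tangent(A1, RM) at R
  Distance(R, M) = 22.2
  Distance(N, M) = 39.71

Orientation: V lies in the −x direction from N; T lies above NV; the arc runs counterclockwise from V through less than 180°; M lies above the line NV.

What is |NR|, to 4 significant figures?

25.25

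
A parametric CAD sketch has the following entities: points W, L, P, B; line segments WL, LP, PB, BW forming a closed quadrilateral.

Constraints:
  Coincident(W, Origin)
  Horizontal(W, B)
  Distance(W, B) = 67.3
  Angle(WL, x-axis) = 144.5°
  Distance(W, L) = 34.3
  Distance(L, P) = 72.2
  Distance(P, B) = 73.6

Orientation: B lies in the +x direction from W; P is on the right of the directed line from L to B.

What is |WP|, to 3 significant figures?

43.6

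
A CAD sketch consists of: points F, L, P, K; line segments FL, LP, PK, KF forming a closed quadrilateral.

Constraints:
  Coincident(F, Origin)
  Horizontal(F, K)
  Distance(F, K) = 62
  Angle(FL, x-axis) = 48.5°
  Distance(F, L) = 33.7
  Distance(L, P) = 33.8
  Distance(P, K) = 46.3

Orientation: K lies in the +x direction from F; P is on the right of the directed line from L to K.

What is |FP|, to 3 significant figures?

18.3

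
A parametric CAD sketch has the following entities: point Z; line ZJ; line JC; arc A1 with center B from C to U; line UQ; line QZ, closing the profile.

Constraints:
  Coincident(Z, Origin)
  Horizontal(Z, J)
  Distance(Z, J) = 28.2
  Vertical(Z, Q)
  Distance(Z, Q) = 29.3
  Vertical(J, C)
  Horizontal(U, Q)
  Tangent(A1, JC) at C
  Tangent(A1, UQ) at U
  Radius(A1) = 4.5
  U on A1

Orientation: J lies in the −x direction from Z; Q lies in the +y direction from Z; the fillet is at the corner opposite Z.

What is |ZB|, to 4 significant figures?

34.30

Z is at the origin; Z and J share the same y with |ZJ| = 28.2 and J on the −x side, so J = (-28.20, 0.000). ZQ is vertical with |ZQ| = 29.3 and Q on the +y side, so Q = (0.000, 29.30). The virtual corner opposite Z is at (-28.20, 29.30). Since A1 is tangent to JC there, BC ⟂ JC and the tangent condition forces BU to be normal to UQ, with radius 4.5, so the center B sits 4.5 in from both sides at B = (-23.70, 24.80). Then |ZB| = |B − Z| = 34.30.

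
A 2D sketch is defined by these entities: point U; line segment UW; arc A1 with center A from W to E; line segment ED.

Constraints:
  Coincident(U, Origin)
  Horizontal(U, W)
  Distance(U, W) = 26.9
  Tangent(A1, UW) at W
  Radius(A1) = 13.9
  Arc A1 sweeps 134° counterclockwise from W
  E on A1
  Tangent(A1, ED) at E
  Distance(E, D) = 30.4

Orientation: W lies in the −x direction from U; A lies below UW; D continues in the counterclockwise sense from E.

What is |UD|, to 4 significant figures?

48.09

U is at the origin; UW is horizontal with |UW| = 26.9 and W on the −x side, so W = (-26.90, 0.000). Tangency of A1 to UW means the radius AW is perpendicular to UW, so A = W + (0, -13.9) = (-26.90, -13.90). On A1, W sits at bearing 90° from A; a 134° counterclockwise sweep puts E at bearing 224°, so E = A + 13.9·(cos 224°, sin 224°) = (-36.90, -23.56). A1 meets ED tangentially, so AE is at right angles to ED, so ED runs along (−sin 224°, cos 224°); with |ED| = 30.4, D = (-15.78, -45.42). Then |UD| = |D − U| = 48.09.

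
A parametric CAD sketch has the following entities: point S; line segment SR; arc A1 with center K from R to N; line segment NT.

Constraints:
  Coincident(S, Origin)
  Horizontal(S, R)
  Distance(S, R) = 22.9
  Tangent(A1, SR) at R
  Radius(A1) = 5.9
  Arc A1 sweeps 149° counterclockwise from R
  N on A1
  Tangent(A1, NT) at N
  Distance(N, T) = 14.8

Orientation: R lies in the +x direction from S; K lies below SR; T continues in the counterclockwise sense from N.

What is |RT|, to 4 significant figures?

20.94

On A1, R sits at bearing 90° from K; a 149° counterclockwise sweep puts N at bearing 239°, so N = K + 5.9·(cos 239°, sin 239°) = (19.86, -10.96). Tangency of A1 to NT means the radius KN is perpendicular to NT, so NT runs along (−sin 239°, cos 239°); with |NT| = 14.8, T = (32.55, -18.58). Then |RT| = |T − R| = 20.94.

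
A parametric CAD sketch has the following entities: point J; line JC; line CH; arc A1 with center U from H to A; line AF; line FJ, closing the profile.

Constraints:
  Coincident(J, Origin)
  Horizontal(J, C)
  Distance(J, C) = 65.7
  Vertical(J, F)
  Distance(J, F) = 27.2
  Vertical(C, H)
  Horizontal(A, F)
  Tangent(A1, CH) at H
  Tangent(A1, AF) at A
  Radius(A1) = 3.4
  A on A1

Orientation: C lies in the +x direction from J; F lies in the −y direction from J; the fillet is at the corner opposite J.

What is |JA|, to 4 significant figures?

67.98

J is at the origin; JC is horizontal with |JC| = 65.7 and C on the +x side, so C = (65.70, 0.000). JF is vertical with |JF| = 27.2 and F on the −y side, so F = (0.000, -27.20). The virtual corner opposite J is at (65.70, -27.20). Since A1 is tangent to CH there, UH ⟂ CH and tangency of A1 to AF means the radius UA is perpendicular to AF, with radius 3.4, so the center U sits 3.4 in from both sides at U = (62.30, -23.80). That places the tangent points at H = (65.70, -23.80) on CH and A = (62.30, -27.20) on AF. Then |JA| = |A − J| = 67.98.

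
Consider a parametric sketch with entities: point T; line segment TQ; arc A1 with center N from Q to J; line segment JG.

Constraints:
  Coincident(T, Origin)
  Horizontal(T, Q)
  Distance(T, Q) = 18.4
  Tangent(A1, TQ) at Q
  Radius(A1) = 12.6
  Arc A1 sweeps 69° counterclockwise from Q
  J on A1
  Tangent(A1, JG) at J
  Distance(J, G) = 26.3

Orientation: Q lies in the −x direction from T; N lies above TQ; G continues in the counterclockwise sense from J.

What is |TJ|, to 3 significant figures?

10.5

T is at the origin; TQ is horizontal with |TQ| = 18.4 and Q on the −x side, so Q = (-18.4, 0.00). Since A1 is tangent to TQ there, NQ ⟂ TQ, so N = Q + (0, 12.6) = (-18.4, 12.6). On A1, Q sits at bearing -90° from N; a 69° counterclockwise sweep puts J at bearing -21°, so J = N + 12.6·(cos -21°, sin -21°) = (-6.64, 8.08). Then |TJ| = |J − T| = 10.5.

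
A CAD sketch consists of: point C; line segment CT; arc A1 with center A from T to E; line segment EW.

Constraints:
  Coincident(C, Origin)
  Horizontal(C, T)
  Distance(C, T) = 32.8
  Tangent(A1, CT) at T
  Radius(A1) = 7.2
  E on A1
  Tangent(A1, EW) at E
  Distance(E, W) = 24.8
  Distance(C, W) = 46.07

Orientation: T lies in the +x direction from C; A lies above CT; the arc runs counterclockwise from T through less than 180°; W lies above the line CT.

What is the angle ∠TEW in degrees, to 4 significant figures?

126.2°

C is at the origin; C and T share the same y with |CT| = 32.8 and T on the +x side, so T = (32.80, 0.000). A1 meets CT tangentially, so AT is at right angles to CT, so A = T + (0, 7.2) = (32.80, 7.200). Since AE ⟂ EW (tangency), |AW| = √(7.2² + 24.8²) = 25.82 regardless of where E sits on A1. So W lies on both circle(C, 46.07) and circle(A, 25.82); the above-CT intersection is W = (32.13, 33.02). E is the foot of the tangent from W: E = (39.66, 9.386).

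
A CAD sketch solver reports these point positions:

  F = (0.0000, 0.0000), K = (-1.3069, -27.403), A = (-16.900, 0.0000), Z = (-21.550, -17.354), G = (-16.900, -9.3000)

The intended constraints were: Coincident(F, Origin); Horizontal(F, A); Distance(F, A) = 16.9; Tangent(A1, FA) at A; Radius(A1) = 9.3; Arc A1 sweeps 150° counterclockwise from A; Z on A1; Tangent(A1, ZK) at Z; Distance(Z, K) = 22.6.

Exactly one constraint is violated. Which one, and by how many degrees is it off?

Tangent(A1, ZK) at Z — off by 3.60°.

F = (0.00, 0.00) ✓; F.y = 0.00, A.y = 0.00 ✓; |FA| = 16.90 ✓; ∠(GA, AF) = 90.00° ✓; |GA| = 9.300 ✓; bearing(G→Z) − bearing(G→A) = 150.0° ✓; |GZ| = 9.300 ✓; ∠(GZ, ZK) = 86.40° ✗; |ZK| = 22.60 ✓.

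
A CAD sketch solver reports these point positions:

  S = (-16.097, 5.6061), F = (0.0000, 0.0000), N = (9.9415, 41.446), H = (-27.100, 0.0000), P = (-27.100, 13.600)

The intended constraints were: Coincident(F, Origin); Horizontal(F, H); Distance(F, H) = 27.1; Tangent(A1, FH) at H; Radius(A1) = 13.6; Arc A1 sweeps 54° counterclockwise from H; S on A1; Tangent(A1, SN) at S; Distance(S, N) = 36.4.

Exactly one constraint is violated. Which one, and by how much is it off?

Distance(S, N) = 36.4 — off by 7.90.

F = (0.00, 0.00) ✓; F.y = 0.00, H.y = 0.00 ✓; |FH| = 27.10 ✓; ∠(PH, HF) = 90.00° ✓; |PH| = 13.60 ✓; bearing(P→S) − bearing(P→H) = 54.00° ✓; |PS| = 13.60 ✓; ∠(PS, SN) = 90.00° ✓; |SN| = 44.30 ✗.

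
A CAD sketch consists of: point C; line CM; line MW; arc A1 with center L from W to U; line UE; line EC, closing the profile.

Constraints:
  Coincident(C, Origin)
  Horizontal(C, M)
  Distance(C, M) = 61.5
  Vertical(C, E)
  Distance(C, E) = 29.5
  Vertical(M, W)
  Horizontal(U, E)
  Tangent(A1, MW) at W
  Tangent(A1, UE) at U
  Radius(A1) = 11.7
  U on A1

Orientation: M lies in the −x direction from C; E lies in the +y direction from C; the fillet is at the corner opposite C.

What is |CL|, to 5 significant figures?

52.886

C is at the origin; C and M share the same y with |CM| = 61.5 and M on the −x side, so M = (-61.500, 0.0000). CE is vertical with |CE| = 29.5 and E on the +y side, so E = (0.0000, 29.500). The virtual corner opposite C is at (-61.500, 29.500). A1 meets MW tangentially, so LW is at right angles to MW and since A1 is tangent to UE there, LU ⟂ UE, with radius 11.7, so the center L sits 11.7 in from both sides at L = (-49.800, 17.800). Then |CL| = |L − C| = 52.886.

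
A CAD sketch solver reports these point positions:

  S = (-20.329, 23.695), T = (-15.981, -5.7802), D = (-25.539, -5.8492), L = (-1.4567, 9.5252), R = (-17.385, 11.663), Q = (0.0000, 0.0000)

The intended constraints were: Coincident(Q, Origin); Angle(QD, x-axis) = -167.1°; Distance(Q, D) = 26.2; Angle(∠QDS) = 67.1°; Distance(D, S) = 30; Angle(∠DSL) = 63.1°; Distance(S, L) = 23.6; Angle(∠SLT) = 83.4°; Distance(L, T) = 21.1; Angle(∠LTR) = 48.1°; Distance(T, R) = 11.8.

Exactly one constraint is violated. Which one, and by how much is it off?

Distance(T, R) = 11.8 — off by 5.70.

Q = (0.00, 0.00) ✓; QD at -167.1° ✓; |QD| = 26.20 ✓; ∠QDS = 67.10° ✓; |DS| = 30.00 ✓; ∠DSL = 63.10° ✓; |SL| = 23.60 ✓; ∠SLT = 83.40° ✓; |LT| = 21.10 ✓; ∠LTR = 48.10° ✓; |TR| = 17.50 ✗.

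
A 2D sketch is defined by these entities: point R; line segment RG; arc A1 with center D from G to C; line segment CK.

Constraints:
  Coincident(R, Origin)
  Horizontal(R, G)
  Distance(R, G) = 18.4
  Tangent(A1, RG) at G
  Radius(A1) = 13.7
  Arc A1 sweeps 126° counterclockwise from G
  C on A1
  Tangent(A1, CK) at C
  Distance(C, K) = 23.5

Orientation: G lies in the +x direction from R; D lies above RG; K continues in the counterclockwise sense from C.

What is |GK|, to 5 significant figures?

40.856

On A1, G sits at bearing -90° from D; a 126° counterclockwise sweep puts C at bearing 36°, so C = D + 13.7·(cos 36°, sin 36°) = (29.484, 21.753). Tangency of A1 to CK means the radius DC is perpendicular to CK, so CK runs along (−sin 36°, cos 36°); with |CK| = 23.5, K = (15.671, 40.765). Then |GK| = |K − G| = 40.856.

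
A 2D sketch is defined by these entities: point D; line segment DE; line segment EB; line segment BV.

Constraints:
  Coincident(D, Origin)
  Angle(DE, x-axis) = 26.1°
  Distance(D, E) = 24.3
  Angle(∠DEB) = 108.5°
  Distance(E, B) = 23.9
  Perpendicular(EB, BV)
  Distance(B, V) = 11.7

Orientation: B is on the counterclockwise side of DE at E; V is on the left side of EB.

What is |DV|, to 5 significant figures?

33.584

∠DEB = 108.5°, so EB runs at 26.1° + (180° − 108.5°) = 97.600° from the x-axis; with |EB| = 23.9, B = E + 23.9·(cos 97.600°, sin 97.600°) = (18.661, 34.381). The perpendicularity gives BV at right angles to EB; with |BV| = 11.7 on the left of EB, V = B + 11.7·(-0.99122, -0.13226) = (7.0639, 32.833). Then |DV| = |V − D| = 33.584.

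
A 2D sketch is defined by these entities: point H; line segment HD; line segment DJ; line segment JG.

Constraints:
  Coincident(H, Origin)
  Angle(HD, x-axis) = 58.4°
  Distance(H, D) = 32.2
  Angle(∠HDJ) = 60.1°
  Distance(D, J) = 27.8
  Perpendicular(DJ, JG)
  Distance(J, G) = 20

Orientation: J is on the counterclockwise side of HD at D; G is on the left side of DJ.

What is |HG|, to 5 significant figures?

14.166

H is at the origin; HD runs at 58.4° with length 32.2, so D = 32.2·(cos 58.4°, sin 58.4°) = (16.872, 27.426). ∠HDJ = 60.1°, so DJ runs at 58.4° + (180° − 60.1°) = 178.30° from the x-axis; with |DJ| = 27.8, J = D + 27.8·(cos 178.30°, sin 178.30°) = (-10.915, 28.250). The perpendicularity gives JG at right angles to DJ; with |JG| = 20.0 on the left of DJ, G = J + 20.0·(-0.029666, -0.99956) = (-11.509, 8.2591). Then |HG| = |G − H| = 14.166.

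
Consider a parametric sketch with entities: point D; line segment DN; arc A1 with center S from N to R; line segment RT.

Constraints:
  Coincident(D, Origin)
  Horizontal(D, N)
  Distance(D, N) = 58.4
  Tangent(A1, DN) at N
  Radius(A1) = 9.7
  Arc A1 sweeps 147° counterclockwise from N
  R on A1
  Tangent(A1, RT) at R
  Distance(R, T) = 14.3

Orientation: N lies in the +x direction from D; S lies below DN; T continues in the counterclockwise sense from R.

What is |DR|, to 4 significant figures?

56.03

D is at the origin; DN is horizontal with |DN| = 58.4 and N on the +x side, so N = (58.40, 0.000). Since A1 is tangent to DN there, SN ⟂ DN, so S = N + (0, -9.7) = (58.40, -9.700). On A1, N sits at bearing 90° from S; a 147° counterclockwise sweep puts R at bearing 237°, so R = S + 9.7·(cos 237°, sin 237°) = (53.12, -17.84). Then |DR| = |R − D| = 56.03.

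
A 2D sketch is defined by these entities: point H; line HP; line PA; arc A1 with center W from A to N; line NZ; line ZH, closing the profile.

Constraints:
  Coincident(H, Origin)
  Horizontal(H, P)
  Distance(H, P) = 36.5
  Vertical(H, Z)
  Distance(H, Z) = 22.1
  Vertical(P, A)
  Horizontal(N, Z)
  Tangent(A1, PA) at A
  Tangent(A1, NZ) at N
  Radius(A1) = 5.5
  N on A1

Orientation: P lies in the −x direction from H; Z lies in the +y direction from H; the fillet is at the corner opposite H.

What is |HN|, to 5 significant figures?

38.071

The virtual corner opposite H is at (-36.500, 22.100). Since A1 is tangent to PA there, WA ⟂ PA and tangency of A1 to NZ means the radius WN is perpendicular to NZ, with radius 5.5, so the center W sits 5.5 in from both sides at W = (-31.000, 16.600). That places the tangent points at A = (-36.500, 16.600) on PA and N = (-31.000, 22.100) on NZ. Then |HN| = |N − H| = 38.071.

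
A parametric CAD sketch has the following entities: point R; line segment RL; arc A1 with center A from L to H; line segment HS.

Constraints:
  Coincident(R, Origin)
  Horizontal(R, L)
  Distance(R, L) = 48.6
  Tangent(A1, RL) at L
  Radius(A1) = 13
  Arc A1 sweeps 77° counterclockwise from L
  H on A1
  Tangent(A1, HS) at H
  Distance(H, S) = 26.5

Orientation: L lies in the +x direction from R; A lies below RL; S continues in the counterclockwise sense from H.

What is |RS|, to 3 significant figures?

46.8

R is at the origin; R and L share the same y with |RL| = 48.6 and L on the +x side, so L = (48.6, 0.00). The tangent condition forces AL to be normal to RL, so A = L + (0, -13) = (48.6, -13.0). On A1, L sits at bearing 90° from A; a 77° counterclockwise sweep puts H at bearing 167°, so H = A + 13.0·(cos 167°, sin 167°) = (35.9, -10.1). Tangency of A1 to HS means the radius AH is perpendicular to HS, so HS runs along (−sin 167°, cos 167°); with |HS| = 26.5, S = (30.0, -35.9). Then |RS| = |S − R| = 46.8.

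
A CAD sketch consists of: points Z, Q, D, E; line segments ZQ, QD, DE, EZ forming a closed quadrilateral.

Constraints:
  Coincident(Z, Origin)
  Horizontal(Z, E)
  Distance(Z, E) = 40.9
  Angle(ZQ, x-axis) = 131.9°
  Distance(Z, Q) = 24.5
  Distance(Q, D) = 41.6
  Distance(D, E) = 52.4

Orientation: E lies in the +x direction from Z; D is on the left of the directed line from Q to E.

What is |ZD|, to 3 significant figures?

48.0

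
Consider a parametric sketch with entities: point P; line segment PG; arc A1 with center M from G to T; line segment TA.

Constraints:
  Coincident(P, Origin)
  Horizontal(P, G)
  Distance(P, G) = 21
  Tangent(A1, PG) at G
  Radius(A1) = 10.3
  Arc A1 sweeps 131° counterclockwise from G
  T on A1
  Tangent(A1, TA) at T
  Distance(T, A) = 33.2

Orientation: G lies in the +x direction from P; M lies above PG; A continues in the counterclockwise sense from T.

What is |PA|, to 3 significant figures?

42.7

On A1, G sits at bearing -90° from M; a 131° counterclockwise sweep puts T at bearing 41°, so T = M + 10.3·(cos 41°, sin 41°) = (28.8, 17.1). Since A1 is tangent to TA there, MT ⟂ TA, so TA runs along (−sin 41°, cos 41°); with |TA| = 33.2, A = (6.99, 42.1). Then |PA| = |A − P| = 42.7.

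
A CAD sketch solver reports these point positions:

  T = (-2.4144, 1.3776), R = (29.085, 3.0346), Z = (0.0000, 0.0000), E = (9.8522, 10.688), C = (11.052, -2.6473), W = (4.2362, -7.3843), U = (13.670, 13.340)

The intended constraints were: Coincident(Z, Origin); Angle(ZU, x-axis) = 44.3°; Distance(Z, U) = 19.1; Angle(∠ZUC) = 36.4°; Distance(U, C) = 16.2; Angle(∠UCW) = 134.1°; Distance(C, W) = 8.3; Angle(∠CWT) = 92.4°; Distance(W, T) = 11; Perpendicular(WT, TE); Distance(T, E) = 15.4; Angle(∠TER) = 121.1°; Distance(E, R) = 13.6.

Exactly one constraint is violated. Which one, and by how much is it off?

Distance(E, R) = 13.6 — off by 7.10.

Z = (0.00, 0.00) ✓; ZU at 44.30° ✓; |ZU| = 19.10 ✓; ∠ZUC = 36.40° ✓; |UC| = 16.20 ✓; ∠UCW = 134.1° ✓; |CW| = 8.300 ✓; ∠CWT = 92.40° ✓; |WT| = 11.00 ✓; ∠(WT, TE) = 90.00° ✓; |TE| = 15.40 ✓; ∠TER = 121.1° ✓; |ER| = 20.70 ✗.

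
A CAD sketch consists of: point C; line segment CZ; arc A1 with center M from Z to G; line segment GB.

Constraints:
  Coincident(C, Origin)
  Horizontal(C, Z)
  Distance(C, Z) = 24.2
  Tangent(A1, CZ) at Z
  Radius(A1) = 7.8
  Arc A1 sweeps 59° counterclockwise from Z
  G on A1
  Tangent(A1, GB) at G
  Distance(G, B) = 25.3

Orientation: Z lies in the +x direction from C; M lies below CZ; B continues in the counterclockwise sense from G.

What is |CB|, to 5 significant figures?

25.861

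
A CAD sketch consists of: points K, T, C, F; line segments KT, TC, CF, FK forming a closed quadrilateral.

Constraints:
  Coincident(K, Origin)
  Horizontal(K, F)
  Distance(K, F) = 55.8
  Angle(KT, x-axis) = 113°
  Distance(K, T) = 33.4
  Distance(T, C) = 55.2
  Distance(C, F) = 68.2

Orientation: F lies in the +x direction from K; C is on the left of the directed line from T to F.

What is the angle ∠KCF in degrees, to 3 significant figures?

47.2°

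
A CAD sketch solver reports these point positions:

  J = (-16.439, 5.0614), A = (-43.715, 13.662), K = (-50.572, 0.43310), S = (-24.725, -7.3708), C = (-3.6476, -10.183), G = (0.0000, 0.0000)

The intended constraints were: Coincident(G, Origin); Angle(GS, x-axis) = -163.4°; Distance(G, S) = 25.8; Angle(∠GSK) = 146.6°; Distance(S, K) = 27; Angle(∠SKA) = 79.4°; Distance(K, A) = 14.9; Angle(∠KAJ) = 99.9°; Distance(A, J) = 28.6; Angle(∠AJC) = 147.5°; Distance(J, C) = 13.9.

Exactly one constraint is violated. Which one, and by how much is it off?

Distance(J, C) = 13.9 — off by 6.00.

G = (0.00, 0.00) ✓; GS at -163.4° ✓; |GS| = 25.80 ✓; ∠GSK = 146.6° ✓; |SK| = 27.00 ✓; ∠SKA = 79.40° ✓; |KA| = 14.90 ✓; ∠KAJ = 99.90° ✓; |AJ| = 28.60 ✓; ∠AJC = 147.5° ✓; |JC| = 19.90 ✗.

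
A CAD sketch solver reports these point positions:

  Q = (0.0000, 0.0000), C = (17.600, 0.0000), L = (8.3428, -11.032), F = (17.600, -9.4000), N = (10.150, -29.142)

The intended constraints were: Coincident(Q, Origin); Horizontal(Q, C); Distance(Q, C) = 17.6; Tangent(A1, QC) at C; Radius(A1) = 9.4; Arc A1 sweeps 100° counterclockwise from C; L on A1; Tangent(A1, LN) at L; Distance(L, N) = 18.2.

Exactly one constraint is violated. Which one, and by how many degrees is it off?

Tangent(A1, LN) at L — off by 4.30°.

Q = (0.00, 0.00) ✓; Q.y = 0.00, C.y = 0.00 ✓; |QC| = 17.60 ✓; ∠(FC, CQ) = 90.00° ✓; |FC| = 9.400 ✓; bearing(F→L) − bearing(F→C) = 100.0° ✓; |FL| = 9.400 ✓; ∠(FL, LN) = 94.30° ✗; |LN| = 18.20 ✓.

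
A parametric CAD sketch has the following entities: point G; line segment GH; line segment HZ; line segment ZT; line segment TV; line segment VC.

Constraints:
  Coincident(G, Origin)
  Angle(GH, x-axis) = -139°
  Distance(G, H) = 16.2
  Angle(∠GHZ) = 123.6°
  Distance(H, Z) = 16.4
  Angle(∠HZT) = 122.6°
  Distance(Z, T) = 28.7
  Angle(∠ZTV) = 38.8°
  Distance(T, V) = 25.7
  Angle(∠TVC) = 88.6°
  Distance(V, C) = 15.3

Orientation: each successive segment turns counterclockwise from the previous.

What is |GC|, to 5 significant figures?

24.746

G is at the origin; GH runs at -139.0° with length 16.2, so H = (-12.226, -10.628). ∠GHZ = 123.6° gives HZ at -82.600° from the x-axis; with |HZ| = 16.4, Z = (-10.114, -26.892). ∠HZT = 122.6° gives ZT at -25.200° from the x-axis; with |ZT| = 28.7, T = (15.854, -39.111). ∠ZTV = 38.8° gives TV at 116.00° from the x-axis; with |TV| = 25.7, V = (4.5884, -16.012). ∠TVC = 88.6° gives VC at -152.60° from the x-axis; with |VC| = 15.3, C = (-8.9952, -23.053). Then |GC| = |C − G| = 24.746.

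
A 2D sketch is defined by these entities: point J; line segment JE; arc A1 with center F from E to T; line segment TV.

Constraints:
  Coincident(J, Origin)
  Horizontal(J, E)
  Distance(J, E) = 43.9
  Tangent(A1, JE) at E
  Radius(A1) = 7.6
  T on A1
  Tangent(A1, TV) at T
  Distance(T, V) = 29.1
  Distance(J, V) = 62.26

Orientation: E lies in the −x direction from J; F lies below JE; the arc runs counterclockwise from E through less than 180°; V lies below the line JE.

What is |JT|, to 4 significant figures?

52.11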